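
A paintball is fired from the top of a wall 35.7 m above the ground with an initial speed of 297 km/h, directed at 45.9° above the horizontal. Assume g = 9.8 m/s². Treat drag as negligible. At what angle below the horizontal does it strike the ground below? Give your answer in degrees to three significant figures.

Convert: 297 km/h = 297/3.6 = 82.50 m/s.
Horizontal component vₓ = 82.50 cos 45.9° = 57.41 m/s; vertical v_y0 = 82.50 sin 45.9° = 59.25 m/s.
Vertical motion (up positive, ground at y = 0): 4.900 t² − (59.25) t − 35.7 = 0, so t = (59.25 + √(59.25² + 2·9.80·35.7)) / 9.80 = (59.25 + 64.88) / 9.80 = 12.67 s.
At impact: v_y = v_y0 − g t = −64.88 m/s; vₓ = 57.41 m/s.
Angle below horizontal: arctan(|v_y|/vₓ) = arctan(64.88/57.41) = 48.50°.

48.5°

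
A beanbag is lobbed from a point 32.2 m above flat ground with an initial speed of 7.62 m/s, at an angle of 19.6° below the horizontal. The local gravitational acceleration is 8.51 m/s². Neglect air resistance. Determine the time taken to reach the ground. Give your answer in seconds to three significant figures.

Horizontal component vₓ = 7.620 cos 19.6° = 7.178 m/s; vertical v_y0 = −2.556 m/s (downward).
Vertical motion (up positive, ground at y = 0): 4.255 t² − (−2.556) t − 32.2 = 0, so t = (−2.556 + √(2.556² + 2·8.51·32.2)) / 8.51 = (−2.556 + 23.55) / 8.51 = 2.467 s.

2.47 s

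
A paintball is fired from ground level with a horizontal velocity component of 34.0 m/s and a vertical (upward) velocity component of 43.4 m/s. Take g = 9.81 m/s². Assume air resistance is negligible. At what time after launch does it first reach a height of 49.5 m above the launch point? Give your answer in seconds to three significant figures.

Height y(t) = 43.40 t − 4.905 t² = 49.5 gives 4.905 t² − 43.40 t + 49.5 = 0.
t = [43.40 ± √(43.40² − 2·9.81·49.5)] / 9.81 = (43.40 ± 30.21) / 9.81, so t = 1.345 s or t = 7.503 s.
The first (ascending) time is 1.345 s.

1.35 s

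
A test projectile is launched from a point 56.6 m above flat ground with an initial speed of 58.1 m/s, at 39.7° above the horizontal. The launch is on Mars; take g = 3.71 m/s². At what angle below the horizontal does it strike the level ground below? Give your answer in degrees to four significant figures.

43.48°

Horizontal component vₓ = 58.10 cos 39.7° = 44.70 m/s; vertical v_y0 = 58.10 sin 39.7° = 37.11 m/s.
The projectile lands when y = 56.6 + (37.11) t − ½·3.71·t² = 0. Positive root: t = (37.11 + √(37.11² + 2·3.71·56.6)) / 3.71 = (37.11 + 42.39) / 3.71 = 21.43 s.
At impact: v_y = v_y0 − g t = −42.39 m/s; vₓ = 44.70 m/s.
Angle below horizontal: arctan(|v_y|/vₓ) = arctan(42.39/44.70) = 43.48°.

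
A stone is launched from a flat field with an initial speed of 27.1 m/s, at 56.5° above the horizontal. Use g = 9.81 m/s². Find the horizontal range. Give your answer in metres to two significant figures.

Components: vₓ = 27.10 cos 56.5° = 14.96 m/s, v_y0 = 27.10 sin 56.5° = 22.60 m/s.
Time aloft: T = 2 v_y0 / g = 2 × 22.60 / 9.81 = 4.607 s.
Horizontal distance R = vₓ T = 14.96 × 4.607 = 68.91 m.

69 m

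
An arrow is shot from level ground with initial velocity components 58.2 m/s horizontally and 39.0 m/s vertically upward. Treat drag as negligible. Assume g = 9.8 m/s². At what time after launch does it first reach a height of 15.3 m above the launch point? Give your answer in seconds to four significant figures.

Require v_y0 t − ½ g t² = 15.3, i.e. 4.900 t² − 39.00 t + 15.3 = 0.
t = [39.00 ± √(39.00² − 2·9.80·15.3)] / 9.80 = (39.00 ± 34.94) / 9.80, so t = 0.4138 s or t = 7.545 s.
The first (ascending) time is 0.4138 s.

0.4138 s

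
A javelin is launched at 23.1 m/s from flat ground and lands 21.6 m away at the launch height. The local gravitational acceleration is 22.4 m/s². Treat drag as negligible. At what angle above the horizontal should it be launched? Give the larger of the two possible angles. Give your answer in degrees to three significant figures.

57.5°

Level-ground range R = v₀² sin(2θ)/g ⇒ sin(2θ) = gR/v₀² = 22.4 × 21.6 / 23.1² = 0.9067.
2θ = 65.06° or 180° − 65.06° = 114.9°, so θ = 32.53° or 57.47°.
The larger angle is 57.47°.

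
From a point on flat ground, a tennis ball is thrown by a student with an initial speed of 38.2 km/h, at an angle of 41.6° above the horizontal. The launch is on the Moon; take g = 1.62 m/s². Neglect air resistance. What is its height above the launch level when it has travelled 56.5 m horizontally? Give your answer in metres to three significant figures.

Convert: 38.2 km/h = 38.2/3.6 = 10.61 m/s.
vₓ = 10.61 cos 41.6° = 7.935 m/s; v_y0 = 10.61 sin 41.6° = 7.045 m/s.
At x = 56.5 m, t = x/vₓ = 56.5/7.935 = 7.120 s.
Height: y = v_y0 t − ½ g t² = 7.045 × 7.120 − 0.8100 × 7.120² = 50.16 − 41.07 = 9.096 m.

9.10 m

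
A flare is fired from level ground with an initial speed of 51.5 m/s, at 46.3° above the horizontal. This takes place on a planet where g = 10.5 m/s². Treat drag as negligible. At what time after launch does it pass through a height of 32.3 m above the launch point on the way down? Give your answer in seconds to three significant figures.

6.08 s

Resolve: vₓ = 51.50 cos 46.3° = 35.58 m/s and v_y0 = 51.50 sin 46.3° = 37.23 m/s.
Require v_y0 t − ½ g t² = 32.3, i.e. 5.250 t² − 37.23 t + 32.3 = 0.
t = [37.23 ± √(37.23² − 2·10.5·32.3)] / 10.5 = (37.23 ± 26.61) / 10.5, so t = 1.012 s or t = 6.080 s.
The descending-branch root is 6.080 s.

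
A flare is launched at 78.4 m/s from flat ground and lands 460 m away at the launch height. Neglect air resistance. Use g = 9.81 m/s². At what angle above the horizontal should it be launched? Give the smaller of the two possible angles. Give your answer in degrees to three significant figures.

From R = (v₀²/g) sin 2θ: sin 2θ = 9.81 × 460 / 6146.6 = 0.7342.
2θ = 47.24° or 180° − 47.24° = 132.8°, so θ = 23.62° or 66.38°.
The smaller angle is 23.62°.

23.6°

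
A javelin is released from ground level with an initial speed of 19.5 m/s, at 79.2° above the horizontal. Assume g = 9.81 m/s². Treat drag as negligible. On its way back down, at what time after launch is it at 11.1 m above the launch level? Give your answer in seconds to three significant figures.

3.20 s

Resolve: vₓ = 19.50 cos 79.2° = 3.654 m/s and v_y0 = 19.50 sin 79.2° = 19.15 m/s.
Set y = v_y0 t − ½ g t² = 11.1: 4.905 t² − 19.15 t + 11.1 = 0.
t = [19.15 ± √(19.15² − 2·9.81·11.1)] / 9.81 = (19.15 ± 12.21) / 9.81, so t = 0.7078 s or t = 3.197 s.
The descending-branch root is 3.197 s.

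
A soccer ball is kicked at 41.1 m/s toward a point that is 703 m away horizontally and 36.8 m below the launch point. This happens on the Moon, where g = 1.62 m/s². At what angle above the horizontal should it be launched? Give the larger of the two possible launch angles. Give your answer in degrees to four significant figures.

Trajectory: y = x tanθ − g x² (1 + tan²θ)/(2v₀²). With x = 703, y = −36.8, v₀ = 41.1, g = 1.62:
237.0 tan²θ − 703 tanθ + (200.2) = 0.
tanθ = [703 ± √(703² − 4 × 237.0 × (200.2))] / (2 × 237.0) = (703 ± 551.8) / 474.0, giving tanθ = 0.3191 or 2.647.
θ = 17.70° or 69.31°; the larger is 69.31°.

69.31°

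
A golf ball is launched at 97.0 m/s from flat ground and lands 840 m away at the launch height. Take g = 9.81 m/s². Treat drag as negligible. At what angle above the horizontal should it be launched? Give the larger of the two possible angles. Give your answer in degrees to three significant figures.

59.4°

From R = (v₀²/g) sin 2θ: sin 2θ = 9.81 × 840 / 9409.0 = 0.8758.
2θ = 61.14° or 180° − 61.14° = 118.9°, so θ = 30.57° or 59.43°.
The larger angle is 59.43°.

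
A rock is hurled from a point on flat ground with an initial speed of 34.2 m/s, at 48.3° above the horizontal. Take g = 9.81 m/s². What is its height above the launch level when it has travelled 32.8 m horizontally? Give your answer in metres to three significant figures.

26.6 m

Resolve: vₓ = 34.20 cos 48.3° = 22.75 m/s and v_y0 = 34.20 sin 48.3° = 25.54 m/s.
Time to reach x = 32.8 m: t = x/vₓ = 32.8/22.75 = 1.442 s.
Height: y = v_y0 t − ½ g t² = 25.54 × 1.442 − 4.905 × 1.442² = 36.81 − 10.20 = 26.62 m.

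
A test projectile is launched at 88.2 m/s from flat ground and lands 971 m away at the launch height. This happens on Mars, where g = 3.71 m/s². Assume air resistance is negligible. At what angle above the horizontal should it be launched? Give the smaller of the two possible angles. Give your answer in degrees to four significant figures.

13.79°

Level-ground range R = v₀² sin(2θ)/g ⇒ sin(2θ) = gR/v₀² = 3.71 × 971 / 88.2² = 0.4631.
2θ = 27.59° or 180° − 27.59° = 152.4°, so θ = 13.79° or 76.21°.
The smaller angle is 13.79°.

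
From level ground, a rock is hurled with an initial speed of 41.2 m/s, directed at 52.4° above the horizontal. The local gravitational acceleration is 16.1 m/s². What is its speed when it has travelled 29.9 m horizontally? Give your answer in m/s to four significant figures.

Resolve: vₓ = 41.20 cos 52.4° = 25.14 m/s and v_y0 = 41.20 sin 52.4° = 32.64 m/s.
Time to reach x = 29.9 m: t = x/vₓ = 29.9/25.14 = 1.189 s.
Vertical velocity there: v_y = v_y0 − g t = 32.64 − 16.1 × 1.189 = 13.49 m/s.
Speed: √(vₓ² + v_y²) = √(25.14² + 13.49²) = 28.53 m/s.

28.53 m/s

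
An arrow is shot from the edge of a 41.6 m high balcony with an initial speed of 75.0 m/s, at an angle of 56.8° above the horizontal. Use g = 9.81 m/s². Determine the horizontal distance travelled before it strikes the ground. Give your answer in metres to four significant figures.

Components: vₓ = 75.00 cos 56.8° = 41.07 m/s, v_y0 = 75.00 sin 56.8° = 62.76 m/s.
With up positive and y = 0 at the ground: y(t) = 41.6 + (62.76) t − 4.905 t². Setting y = 0 and taking the positive root: t = [62.76 + √(62.76² + 2·9.81·41.6)] / 9.81 = (62.76 + 68.95) / 9.81 = 13.43 s.
Horizontal distance: R = vₓ t = 41.07 × 13.43 = 551.4 m.

551.4 m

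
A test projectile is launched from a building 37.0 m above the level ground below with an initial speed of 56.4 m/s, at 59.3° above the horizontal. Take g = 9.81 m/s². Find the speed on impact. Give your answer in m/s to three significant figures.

Resolve: vₓ = 56.40 cos 59.3° = 28.79 m/s and v_y0 = 56.40 sin 59.3° = 48.50 m/s.
The projectile lands when y = 37.0 + (48.50) t − ½·9.81·t² = 0. Positive root: t = (48.50 + √(48.50² + 2·9.81·37.0)) / 9.81 = (48.50 + 55.48) / 9.81 = 10.60 s.
Vertical velocity at impact: v_y = v_y0 − g t = 48.50 − 9.81 × 10.60 = −55.48 m/s.
Speed: |v| = √(vₓ² + v_y²) = √(28.79² + 55.48²) = 62.51 m/s.

62.5 m/s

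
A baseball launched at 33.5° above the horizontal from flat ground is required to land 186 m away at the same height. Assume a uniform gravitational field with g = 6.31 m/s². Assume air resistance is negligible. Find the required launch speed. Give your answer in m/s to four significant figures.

35.71 m/s

From R = (v₀² / g) sin 2θ: v₀ = √(gR / sin 2θ).
v₀ = √(6.31 × 186 / sin 67.00°) = √(1174 / 0.9205) = √1275.0 = 35.71 m/s.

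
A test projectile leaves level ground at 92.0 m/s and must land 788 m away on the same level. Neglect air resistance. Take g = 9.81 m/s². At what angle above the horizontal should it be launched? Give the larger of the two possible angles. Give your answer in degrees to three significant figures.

R = v₀² sin 2θ / g gives sin 2θ = gR/v₀² = 9.81·788/92.0² = 0.9133.
2θ = 65.97° or 180° − 65.97° = 114.0°, so θ = 32.98° or 57.02°.
The larger angle is 57.02°.

57.0°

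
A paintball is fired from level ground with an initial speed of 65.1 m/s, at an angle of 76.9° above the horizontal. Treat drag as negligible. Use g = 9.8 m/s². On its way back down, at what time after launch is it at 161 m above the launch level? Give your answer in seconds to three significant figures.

vₓ = 65.10 cos 76.9° = 14.76 m/s; v_y0 = 65.10 sin 76.9° = 63.41 m/s.
Height y(t) = 63.41 t − 4.900 t² = 161 gives 4.900 t² − 63.41 t + 161 = 0.
Quadratic formula: t = (63.41 ± √864.70) / 9.80 = (63.41 ± 29.41) / 9.80 → t = 3.469 s or 9.471 s.
The descending-branch root is 9.471 s.

9.47 s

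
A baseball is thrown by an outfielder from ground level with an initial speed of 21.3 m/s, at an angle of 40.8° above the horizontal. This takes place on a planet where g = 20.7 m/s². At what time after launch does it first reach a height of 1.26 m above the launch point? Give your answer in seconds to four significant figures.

vₓ = 21.30 cos 40.8° = 16.12 m/s; v_y0 = 21.30 sin 40.8° = 13.92 m/s.
Require v_y0 t − ½ g t² = 1.26, i.e. 10.35 t² − 13.92 t + 1.26 = 0.
t = [13.92 ± √(13.92² − 2·20.7·1.26)] / 20.7 = (13.92 ± 11.90) / 20.7, so t = 0.09762 s or t = 1.247 s.
The first (ascending) time is 0.09762 s.

0.09762 s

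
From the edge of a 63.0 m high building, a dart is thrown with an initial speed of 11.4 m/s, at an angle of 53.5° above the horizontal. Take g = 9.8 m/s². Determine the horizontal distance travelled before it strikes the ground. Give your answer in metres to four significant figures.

31.47 m

vₓ = 11.40 cos 53.5° = 6.781 m/s; v_y0 = 11.40 sin 53.5° = 9.164 m/s.
With up positive and y = 0 at the ground: y(t) = 63.0 + (9.164) t − 4.900 t². Setting y = 0 and taking the positive root: t = [9.164 + √(9.164² + 2·9.80·63.0)] / 9.80 = (9.164 + 36.31) / 9.80 = 4.641 s.
Horizontal distance: R = vₓ t = 6.781 × 4.641 = 31.47 m.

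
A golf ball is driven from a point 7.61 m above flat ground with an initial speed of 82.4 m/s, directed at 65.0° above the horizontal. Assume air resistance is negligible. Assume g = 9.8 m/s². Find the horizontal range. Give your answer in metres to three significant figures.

Components: vₓ = 82.40 cos 65.0° = 34.82 m/s, v_y0 = 82.40 sin 65.0° = 74.68 m/s.
The projectile lands when y = 7.61 + (74.68) t − ½·9.80·t² = 0. Positive root: t = (74.68 + √(74.68² + 2·9.80·7.61)) / 9.80 = (74.68 + 75.67) / 9.80 = 15.34 s.
Horizontal distance: R = vₓ t = 34.82 × 15.34 = 534.3 m.

534 m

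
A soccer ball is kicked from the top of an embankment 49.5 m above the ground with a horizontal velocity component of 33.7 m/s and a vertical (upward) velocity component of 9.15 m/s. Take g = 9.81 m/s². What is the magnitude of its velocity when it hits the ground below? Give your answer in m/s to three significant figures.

46.8 m/s

With up positive and y = 0 at the ground: y(t) = 49.5 + (9.150) t − 4.905 t². Setting y = 0 and taking the positive root: t = [9.150 + √(9.150² + 2·9.81·49.5)] / 9.81 = (9.150 + 32.48) / 9.81 = 4.244 s.
Vertical velocity at impact: v_y = v_y0 − g t = 9.150 − 9.81 × 4.244 = −32.48 m/s.
Speed: |v| = √(vₓ² + v_y²) = √(33.70² + 32.48²) = 46.80 m/s.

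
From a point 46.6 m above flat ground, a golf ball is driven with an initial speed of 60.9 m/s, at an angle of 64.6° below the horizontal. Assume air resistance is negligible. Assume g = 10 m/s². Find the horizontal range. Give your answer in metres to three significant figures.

20.6 m

Resolve: vₓ = 60.90 cos 64.6° = 26.12 m/s and v_y0 = −55.01 m/s (downward).
With up positive and y = 0 at the ground: y(t) = 46.6 + (−55.01) t − 5.000 t². Setting y = 0 and taking the positive root: t = [−55.01 + √(55.01² + 2·10.0·46.6)] / 10.0 = (−55.01 + 62.92) / 10.0 = 0.7903 s.
Horizontal distance: R = vₓ t = 26.12 × 0.7903 = 20.64 m.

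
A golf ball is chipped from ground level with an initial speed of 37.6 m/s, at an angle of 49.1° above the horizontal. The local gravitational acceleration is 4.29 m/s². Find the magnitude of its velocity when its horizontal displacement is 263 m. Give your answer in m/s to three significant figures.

30.2 m/s

Components: vₓ = 37.60 cos 49.1° = 24.62 m/s, v_y0 = 37.60 sin 49.1° = 28.42 m/s.
At x = 263 m, t = x/vₓ = 263/24.62 = 10.68 s.
Vertical velocity there: v_y = v_y0 − g t = 28.42 − 4.29 × 10.68 = −17.41 m/s.
Speed: √(vₓ² + v_y²) = √(24.62² + 17.41²) = 30.15 m/s.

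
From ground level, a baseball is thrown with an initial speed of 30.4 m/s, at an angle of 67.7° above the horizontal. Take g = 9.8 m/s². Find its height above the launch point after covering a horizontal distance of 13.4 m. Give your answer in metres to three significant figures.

vₓ = 30.40 cos 67.7° = 11.54 m/s; v_y0 = 30.40 sin 67.7° = 28.13 m/s.
x = vₓ t ⇒ t = 13.4/11.54 = 1.162 s.
Height: y = v_y0 t − ½ g t² = 28.13 × 1.162 − 4.900 × 1.162² = 32.67 − 6.612 = 26.06 m.

26.1 m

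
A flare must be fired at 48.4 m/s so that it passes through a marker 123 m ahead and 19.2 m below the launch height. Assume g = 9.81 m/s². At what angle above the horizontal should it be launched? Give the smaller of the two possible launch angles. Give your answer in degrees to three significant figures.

5.95°

Trajectory: y = x tanθ − g x² (1 + tan²θ)/(2v₀²). With x = 123, y = −19.2, v₀ = 48.4, g = 9.81:
31.68 tan²θ − 123 tanθ + (12.48) = 0.
tanθ = [123 ± √(123² − 4 × 31.68 × (12.48))] / (2 × 31.68) = (123 ± 116.4) / 63.36, giving tanθ = 0.1042 or 3.779.
θ = 5.951° or 75.18°; the smaller is 5.951°.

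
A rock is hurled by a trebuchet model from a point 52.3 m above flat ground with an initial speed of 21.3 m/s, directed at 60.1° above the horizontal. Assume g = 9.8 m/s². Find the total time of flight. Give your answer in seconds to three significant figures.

Horizontal component vₓ = 21.30 cos 60.1° = 10.62 m/s; vertical v_y0 = 21.30 sin 60.1° = 18.46 m/s.
Vertical motion (up positive, ground at y = 0): 4.900 t² − (18.46) t − 52.3 = 0, so t = (18.46 + √(18.46² + 2·9.80·52.3)) / 9.80 = (18.46 + 36.96) / 9.80 = 5.656 s.

5.66 s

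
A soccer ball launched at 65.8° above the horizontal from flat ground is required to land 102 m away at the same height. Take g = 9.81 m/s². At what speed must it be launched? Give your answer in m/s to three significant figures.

36.6 m/s

From R = (v₀² / g) sin 2θ: v₀ = √(gR / sin 2θ).
v₀ = √(9.81 × 102 / sin 131.6°) = √(1001 / 0.7478) = √1338.1 = 36.58 m/s.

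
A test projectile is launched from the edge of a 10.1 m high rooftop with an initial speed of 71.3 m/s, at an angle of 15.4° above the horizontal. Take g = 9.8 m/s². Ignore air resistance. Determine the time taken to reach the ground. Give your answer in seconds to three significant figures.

4.34 s

vₓ = 71.30 cos 15.4° = 68.74 m/s; v_y0 = 71.30 sin 15.4° = 18.93 m/s.
With up positive and y = 0 at the ground: y(t) = 10.1 + (18.93) t − 4.900 t². Setting y = 0 and taking the positive root: t = [18.93 + √(18.93² + 2·9.80·10.1)] / 9.80 = (18.93 + 23.59) / 9.80 = 4.339 s.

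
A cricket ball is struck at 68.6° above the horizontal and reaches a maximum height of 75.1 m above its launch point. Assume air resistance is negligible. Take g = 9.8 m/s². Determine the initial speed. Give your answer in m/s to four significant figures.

At the peak v_y = 0, so v_y0 = √(2gH) = √(2 × 9.80 × 75.1) = 38.37 m/s.
v_y0 = v₀ sin θ ⇒ v₀ = 38.37 / sin 68.6° = 41.21 m/s.

41.21 m/s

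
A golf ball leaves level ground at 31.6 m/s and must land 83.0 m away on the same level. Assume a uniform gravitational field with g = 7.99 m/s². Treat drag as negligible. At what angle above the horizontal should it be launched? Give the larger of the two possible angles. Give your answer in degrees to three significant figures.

R = v₀² sin 2θ / g gives sin 2θ = gR/v₀² = 7.99·83.0/31.6² = 0.6641.
2θ = 41.62° or 180° − 41.62° = 138.4°, so θ = 20.81° or 69.19°.
The larger angle is 69.19°.

69.2°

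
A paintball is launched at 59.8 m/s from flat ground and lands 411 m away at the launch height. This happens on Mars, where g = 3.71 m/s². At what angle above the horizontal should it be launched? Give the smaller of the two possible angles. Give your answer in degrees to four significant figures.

12.62°

From R = (v₀²/g) sin 2θ: sin 2θ = 3.71 × 411 / 3576.0 = 0.4264.
2θ = 25.24° or 180° − 25.24° = 154.8°, so θ = 12.62° or 77.38°.
The smaller angle is 12.62°.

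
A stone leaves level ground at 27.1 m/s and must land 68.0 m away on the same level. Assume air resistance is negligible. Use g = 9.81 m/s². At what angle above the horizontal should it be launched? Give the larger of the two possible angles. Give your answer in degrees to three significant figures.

From R = (v₀²/g) sin 2θ: sin 2θ = 9.81 × 68.0 / 734.41 = 0.9083.
2θ = 65.27° or 180° − 65.27° = 114.7°, so θ = 32.64° or 57.36°.
The larger angle is 57.36°.

57.4°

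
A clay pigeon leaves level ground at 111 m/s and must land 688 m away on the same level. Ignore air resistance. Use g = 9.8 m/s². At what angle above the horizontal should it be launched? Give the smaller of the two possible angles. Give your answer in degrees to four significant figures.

R = v₀² sin 2θ / g gives sin 2θ = gR/v₀² = 9.80·688/111² = 0.5472.
2θ = 33.18° or 180° − 33.18° = 146.8°, so θ = 16.59° or 73.41°.
The smaller angle is 16.59°.

16.59°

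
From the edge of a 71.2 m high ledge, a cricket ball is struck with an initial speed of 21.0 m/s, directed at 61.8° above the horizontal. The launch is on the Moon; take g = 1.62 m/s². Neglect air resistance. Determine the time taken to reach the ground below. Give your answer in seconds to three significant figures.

26.2 s

Components: vₓ = 21.00 cos 61.8° = 9.924 m/s, v_y0 = 21.00 sin 61.8° = 18.51 m/s.
With up positive and y = 0 at the ground: y(t) = 71.2 + (18.51) t − 0.8100 t². Setting y = 0 and taking the positive root: t = [18.51 + √(18.51² + 2·1.62·71.2)] / 1.62 = (18.51 + 23.94) / 1.62 = 26.20 s.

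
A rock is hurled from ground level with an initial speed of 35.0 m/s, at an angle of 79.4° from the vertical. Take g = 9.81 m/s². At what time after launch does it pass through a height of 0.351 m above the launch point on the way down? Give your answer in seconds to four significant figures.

1.256 s

vₓ = 35.00 sin 79.4° = 34.40 m/s; v_y0 = 35.00 cos 79.4° = 6.438 m/s.
Height y(t) = 6.438 t − 4.905 t² = 0.351 gives 4.905 t² − 6.438 t + 0.351 = 0.
t = [6.438 ± √(6.438² − 2·9.81·0.351)] / 9.81 = (6.438 ± 5.879) / 9.81, so t = 0.05699 s or t = 1.256 s.
The descending-branch root is 1.256 s.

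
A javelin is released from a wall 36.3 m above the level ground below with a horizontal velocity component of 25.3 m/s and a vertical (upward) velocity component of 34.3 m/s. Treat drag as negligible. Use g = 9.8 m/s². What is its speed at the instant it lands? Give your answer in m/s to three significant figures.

50.3 m/s

With up positive and y = 0 at the ground: y(t) = 36.3 + (34.30) t − 4.900 t². Setting y = 0 and taking the positive root: t = [34.30 + √(34.30² + 2·9.80·36.3)] / 9.80 = (34.30 + 43.45) / 9.80 = 7.934 s.
Vertical velocity at impact: v_y = v_y0 − g t = 34.30 − 9.80 × 7.934 = −43.45 m/s.
Speed: |v| = √(vₓ² + v_y²) = √(25.30² + 43.45²) = 50.28 m/s.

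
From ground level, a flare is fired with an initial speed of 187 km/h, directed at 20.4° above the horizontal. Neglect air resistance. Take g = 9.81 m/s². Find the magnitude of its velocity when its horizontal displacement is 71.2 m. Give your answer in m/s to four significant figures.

Convert: 187 km/h = 187/3.6 = 51.94 m/s.
Components: vₓ = 51.94 cos 20.4° = 48.69 m/s, v_y0 = 51.94 sin 20.4° = 18.11 m/s.
x = vₓ t ⇒ t = 71.2/48.69 = 1.462 s.
Vertical velocity there: v_y = v_y0 − g t = 18.11 − 9.81 × 1.462 = 3.760 m/s.
Speed: √(vₓ² + v_y²) = √(48.69² + 3.760²) = 48.83 m/s.

48.83 m/s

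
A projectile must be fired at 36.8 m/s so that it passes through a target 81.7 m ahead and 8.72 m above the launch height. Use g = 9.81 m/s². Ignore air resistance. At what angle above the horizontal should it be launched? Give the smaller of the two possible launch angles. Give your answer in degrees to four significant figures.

25.04°

Trajectory: y = x tanθ − g x² (1 + tan²θ)/(2v₀²). With x = 81.7, y = 8.72, v₀ = 36.8, g = 9.81:
24.18 tan²θ − 81.7 tanθ + (32.90) = 0.
tanθ = [81.7 ± √(81.7² − 4 × 24.18 × (32.90))] / (2 × 24.18) = (81.7 ± 59.11) / 48.35, giving tanθ = 0.4673 or 2.912.
θ = 25.04° or 71.05°; the smaller is 25.04°.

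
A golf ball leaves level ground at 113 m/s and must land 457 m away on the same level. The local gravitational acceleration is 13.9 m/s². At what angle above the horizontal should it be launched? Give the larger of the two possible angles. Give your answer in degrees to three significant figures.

75.1°

Level-ground range R = v₀² sin(2θ)/g ⇒ sin(2θ) = gR/v₀² = 13.9 × 457 / 113² = 0.4975.
2θ = 29.83° or 180° − 29.83° = 150.2°, so θ = 14.92° or 75.08°.
The larger angle is 75.08°.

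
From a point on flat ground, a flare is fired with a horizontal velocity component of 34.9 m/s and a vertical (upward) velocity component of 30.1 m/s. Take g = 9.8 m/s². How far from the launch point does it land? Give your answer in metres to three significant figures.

Flight time T = 2 v_y0 / g = 6.143 s.
Range: R = vₓ T = 34.90 × 6.143 = 214.4 m.

214 m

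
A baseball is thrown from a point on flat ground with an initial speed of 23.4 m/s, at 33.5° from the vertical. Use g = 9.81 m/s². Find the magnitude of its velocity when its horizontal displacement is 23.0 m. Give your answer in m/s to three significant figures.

vₓ = 23.40 sin 33.5° = 12.92 m/s; v_y0 = 23.40 cos 33.5° = 19.51 m/s.
Time to reach x = 23.0 m: t = x/vₓ = 23.0/12.92 = 1.781 s.
Vertical velocity there: v_y = v_y0 − g t = 19.51 − 9.81 × 1.781 = 2.043 m/s.
Speed: √(vₓ² + v_y²) = √(12.92² + 2.043²) = 13.08 m/s.

13.1 m/s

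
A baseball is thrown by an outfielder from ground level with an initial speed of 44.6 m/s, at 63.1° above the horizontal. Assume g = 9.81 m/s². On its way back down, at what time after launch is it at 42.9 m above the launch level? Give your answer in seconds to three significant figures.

Horizontal component vₓ = 44.60 cos 63.1° = 20.18 m/s; vertical v_y0 = 44.60 sin 63.1° = 39.77 m/s.
Height y(t) = 39.77 t − 4.905 t² = 42.9 gives 4.905 t² − 39.77 t + 42.9 = 0.
t = [39.77 ± √(39.77² − 2·9.81·42.9)] / 9.81 = (39.77 ± 27.21) / 9.81, so t = 1.281 s or t = 6.828 s.
The descending-branch root is 6.828 s.

6.83 s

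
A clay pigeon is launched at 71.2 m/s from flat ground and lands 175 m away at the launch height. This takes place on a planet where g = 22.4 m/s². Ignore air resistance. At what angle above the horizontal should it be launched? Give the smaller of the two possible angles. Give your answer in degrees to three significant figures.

Level-ground range R = v₀² sin(2θ)/g ⇒ sin(2θ) = gR/v₀² = 22.4 × 175 / 71.2² = 0.7733.
2θ = 50.65° or 180° − 50.65° = 129.4°, so θ = 25.32° or 64.68°.
The smaller angle is 25.32°.

25.3°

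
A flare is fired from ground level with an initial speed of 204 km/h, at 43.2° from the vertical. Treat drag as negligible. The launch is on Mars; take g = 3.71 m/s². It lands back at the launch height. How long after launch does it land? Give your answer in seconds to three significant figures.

Convert: 204 km/h = 204/3.6 = 56.67 m/s.
Resolve: vₓ = 56.67 sin 43.2° = 38.79 m/s and v_y0 = 56.67 cos 43.2° = 41.31 m/s.
It returns to y = 0 when t = 2 v_y0 / g = 2(41.31)/3.71 = 22.27 s.

22.3 s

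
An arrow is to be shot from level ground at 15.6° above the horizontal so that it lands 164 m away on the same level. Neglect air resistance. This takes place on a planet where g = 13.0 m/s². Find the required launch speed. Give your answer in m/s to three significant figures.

64.2 m/s

On level ground R = v₀² sin 2θ / g ⇒ v₀ = √(gR / sin 2θ).
v₀ = √(13.0 × 164 / sin 31.20°) = √(2132 / 0.5180) = √4115.6 = 64.15 m/s.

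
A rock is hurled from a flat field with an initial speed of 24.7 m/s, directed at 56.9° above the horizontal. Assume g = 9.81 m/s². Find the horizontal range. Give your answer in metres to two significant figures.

57 m

Resolve: vₓ = 24.70 cos 56.9° = 13.49 m/s and v_y0 = 24.70 sin 56.9° = 20.69 m/s.
Flight time T = 2 v_y0 / g = 4.218 s.
Horizontal distance R = vₓ T = 13.49 × 4.218 = 56.90 m.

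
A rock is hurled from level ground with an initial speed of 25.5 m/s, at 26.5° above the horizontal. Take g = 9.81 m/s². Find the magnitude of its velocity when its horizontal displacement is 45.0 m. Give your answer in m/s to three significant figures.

24.2 m/s

Components: vₓ = 25.50 cos 26.5° = 22.82 m/s, v_y0 = 25.50 sin 26.5° = 11.38 m/s.
At x = 45.0 m, t = x/vₓ = 45.0/22.82 = 1.972 s.
Vertical velocity there: v_y = v_y0 − g t = 11.38 − 9.81 × 1.972 = −7.966 m/s.
Speed: √(vₓ² + v_y²) = √(22.82² + 7.966²) = 24.17 m/s.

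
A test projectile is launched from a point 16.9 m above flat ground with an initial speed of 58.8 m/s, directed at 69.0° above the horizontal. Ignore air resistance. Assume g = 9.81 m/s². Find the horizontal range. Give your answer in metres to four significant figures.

Components: vₓ = 58.80 cos 69.0° = 21.07 m/s, v_y0 = 58.80 sin 69.0° = 54.89 m/s.
With up positive and y = 0 at the ground: y(t) = 16.9 + (54.89) t − 4.905 t². Setting y = 0 and taking the positive root: t = [54.89 + √(54.89² + 2·9.81·16.9)] / 9.81 = (54.89 + 57.84) / 9.81 = 11.49 s.
Horizontal distance: R = vₓ t = 21.07 × 11.49 = 242.1 m.

242.1 m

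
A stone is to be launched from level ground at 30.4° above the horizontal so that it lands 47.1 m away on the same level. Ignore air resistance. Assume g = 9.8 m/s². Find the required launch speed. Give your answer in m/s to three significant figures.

From R = (v₀² / g) sin 2θ: v₀ = √(gR / sin 2θ).
v₀ = √(9.80 × 47.1 / sin 60.80°) = √(461.6 / 0.8729) = √528.78 = 23.00 m/s.

23.0 m/s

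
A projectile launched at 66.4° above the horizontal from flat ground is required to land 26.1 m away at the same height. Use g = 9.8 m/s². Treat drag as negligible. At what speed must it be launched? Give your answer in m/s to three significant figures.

18.7 m/s

Level-ground range: R = v₀² sin(2θ)/g, so v₀ = √(gR / sin 2θ).
v₀ = √(9.80 × 26.1 / sin 132.8°) = √(255.8 / 0.7337) = √348.60 = 18.67 m/s.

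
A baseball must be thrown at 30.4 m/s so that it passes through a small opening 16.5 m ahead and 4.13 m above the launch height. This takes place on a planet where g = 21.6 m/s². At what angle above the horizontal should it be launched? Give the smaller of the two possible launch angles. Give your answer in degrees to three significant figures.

Trajectory: y = x tanθ − g x² (1 + tan²θ)/(2v₀²). With x = 16.5, y = 4.13, v₀ = 30.4, g = 21.6:
3.182 tan²θ − 16.5 tanθ + (7.312) = 0.
tanθ = [16.5 ± √(16.5² − 4 × 3.182 × (7.312))] / (2 × 3.182) = (16.5 ± 13.39) / 6.363, giving tanθ = 0.4893 or 4.697.
θ = 26.07° or 77.98°; the smaller is 26.07°.

26.1°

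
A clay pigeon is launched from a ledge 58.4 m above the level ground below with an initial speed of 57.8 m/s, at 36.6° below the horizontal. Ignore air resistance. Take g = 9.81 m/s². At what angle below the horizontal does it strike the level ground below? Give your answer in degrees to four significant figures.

46.15°

Components: vₓ = 57.80 cos 36.6° = 46.40 m/s, v_y0 = −34.46 m/s (downward).
With up positive and y = 0 at the ground: y(t) = 58.4 + (−34.46) t − 4.905 t². Setting y = 0 and taking the positive root: t = [−34.46 + √(34.46² + 2·9.81·58.4)] / 9.81 = (−34.46 + 48.31) / 9.81 = 1.411 s.
At impact: v_y = v_y0 − g t = −48.31 m/s; vₓ = 46.40 m/s.
Angle below horizontal: arctan(|v_y|/vₓ) = arctan(48.31/46.40) = 46.15°.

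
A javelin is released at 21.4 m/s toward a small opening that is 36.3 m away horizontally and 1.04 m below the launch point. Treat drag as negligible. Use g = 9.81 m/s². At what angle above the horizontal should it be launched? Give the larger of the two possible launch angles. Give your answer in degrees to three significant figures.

Trajectory: y = x tanθ − g x² (1 + tan²θ)/(2v₀²). With x = 36.3, y = −1.04, v₀ = 21.4, g = 9.81:
14.11 tan²θ − 36.3 tanθ + (13.07) = 0.
tanθ = [36.3 ± √(36.3² − 4 × 14.11 × (13.07))] / (2 × 14.11) = (36.3 ± 24.08) / 28.23, giving tanθ = 0.4331 or 2.139.
θ = 23.42° or 64.94°; the larger is 64.94°.

64.9°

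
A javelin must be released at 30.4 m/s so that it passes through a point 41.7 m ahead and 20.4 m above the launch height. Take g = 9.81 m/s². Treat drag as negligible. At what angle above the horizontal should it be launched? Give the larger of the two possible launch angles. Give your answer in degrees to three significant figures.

Trajectory: y = x tanθ − g x² (1 + tan²θ)/(2v₀²). With x = 41.7, y = 20.4, v₀ = 30.4, g = 9.81:
9.229 tan²θ − 41.7 tanθ + (29.63) = 0.
tanθ = [41.7 ± √(41.7² − 4 × 9.229 × (29.63))] / (2 × 9.229) = (41.7 ± 25.40) / 18.46, giving tanθ = 0.8832 or 3.635.
θ = 41.45° or 74.62°; the larger is 74.62°.

74.6°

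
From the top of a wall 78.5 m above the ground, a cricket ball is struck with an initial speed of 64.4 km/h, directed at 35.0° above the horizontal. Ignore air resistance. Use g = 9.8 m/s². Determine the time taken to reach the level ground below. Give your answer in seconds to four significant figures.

5.184 s

Convert: 64.4 km/h = 64.4/3.6 = 17.89 m/s.
Components: vₓ = 17.89 cos 35.0° = 14.65 m/s, v_y0 = 17.89 sin 35.0° = 10.26 m/s.
Vertical motion (up positive, ground at y = 0): 4.900 t² − (10.26) t − 78.5 = 0, so t = (10.26 + √(10.26² + 2·9.80·78.5)) / 9.80 = (10.26 + 40.54) / 9.80 = 5.184 s.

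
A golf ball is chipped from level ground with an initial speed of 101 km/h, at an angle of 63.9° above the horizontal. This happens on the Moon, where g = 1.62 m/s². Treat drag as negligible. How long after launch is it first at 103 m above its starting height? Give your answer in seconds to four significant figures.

Convert: 101 km/h = 101/3.6 = 28.06 m/s.
Resolve: vₓ = 28.06 cos 63.9° = 12.34 m/s and v_y0 = 28.06 sin 63.9° = 25.19 m/s.
Set y = v_y0 t − ½ g t² = 103: 0.8100 t² − 25.19 t + 103 = 0.
t = [25.19 ± √(25.19² − 2·1.62·103)] / 1.62 = (25.19 ± 17.35) / 1.62, so t = 4.842 s or t = 26.26 s.
The first (ascending) time is 4.842 s.

4.842 s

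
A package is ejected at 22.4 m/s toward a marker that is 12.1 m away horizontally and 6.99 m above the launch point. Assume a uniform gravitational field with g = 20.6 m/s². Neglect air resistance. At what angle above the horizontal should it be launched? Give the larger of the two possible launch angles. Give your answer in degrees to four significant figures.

70.76°

Trajectory: y = x tanθ − g x² (1 + tan²θ)/(2v₀²). With x = 12.1, y = 6.99, v₀ = 22.4, g = 20.6:
3.005 tan²θ − 12.1 tanθ + (9.995) = 0.
tanθ = [12.1 ± √(12.1² − 4 × 3.005 × (9.995))] / (2 × 3.005) = (12.1 ± 5.123) / 6.011, giving tanθ = 1.161 or 2.865.
θ = 49.25° or 70.76°; the larger is 70.76°.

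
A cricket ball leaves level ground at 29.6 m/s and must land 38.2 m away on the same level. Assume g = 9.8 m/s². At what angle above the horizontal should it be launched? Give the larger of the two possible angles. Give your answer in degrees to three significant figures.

77.4°

From R = (v₀²/g) sin 2θ: sin 2θ = 9.80 × 38.2 / 876.16 = 0.4273.
2θ = 25.29° or 180° − 25.29° = 154.7°, so θ = 12.65° or 77.35°.
The larger angle is 77.35°.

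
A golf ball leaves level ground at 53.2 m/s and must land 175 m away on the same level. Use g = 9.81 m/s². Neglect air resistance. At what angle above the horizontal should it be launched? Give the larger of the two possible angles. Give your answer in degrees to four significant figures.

71.33°

Level-ground range R = v₀² sin(2θ)/g ⇒ sin(2θ) = gR/v₀² = 9.81 × 175 / 53.2² = 0.6066.
2θ = 37.34° or 180° − 37.34° = 142.7°, so θ = 18.67° or 71.33°.
The larger angle is 71.33°.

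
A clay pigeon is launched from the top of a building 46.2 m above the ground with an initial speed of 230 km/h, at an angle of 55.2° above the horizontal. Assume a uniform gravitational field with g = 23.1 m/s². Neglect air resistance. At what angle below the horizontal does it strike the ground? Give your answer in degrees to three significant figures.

Convert: 230 km/h = 230/3.6 = 63.89 m/s.
Resolve: vₓ = 63.89 cos 55.2° = 36.46 m/s and v_y0 = 63.89 sin 55.2° = 52.46 m/s.
The projectile lands when y = 46.2 + (52.46) t − ½·23.1·t² = 0. Positive root: t = (52.46 + √(52.46² + 2·23.1·46.2)) / 23.1 = (52.46 + 69.91) / 23.1 = 5.297 s.
At impact: v_y = v_y0 − g t = −69.91 m/s; vₓ = 36.46 m/s.
Angle below horizontal: arctan(|v_y|/vₓ) = arctan(69.91/36.46) = 62.45°.

62.5°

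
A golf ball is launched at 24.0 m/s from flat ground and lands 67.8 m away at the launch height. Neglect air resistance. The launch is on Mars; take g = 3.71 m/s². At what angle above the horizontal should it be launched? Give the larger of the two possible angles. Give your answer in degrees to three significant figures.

77.1°

Level-ground range R = v₀² sin(2θ)/g ⇒ sin(2θ) = gR/v₀² = 3.71 × 67.8 / 24.0² = 0.4367.
2θ = 25.89° or 180° − 25.89° = 154.1°, so θ = 12.95° or 77.05°.
The larger angle is 77.05°.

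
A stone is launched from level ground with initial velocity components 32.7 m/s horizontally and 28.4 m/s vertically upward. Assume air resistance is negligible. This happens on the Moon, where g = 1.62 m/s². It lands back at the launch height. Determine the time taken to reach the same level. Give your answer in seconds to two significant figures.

Time of flight on level ground: T = 2 v_y0 / g = 2 × 28.40 / 1.62 = 35.06 s.

35 s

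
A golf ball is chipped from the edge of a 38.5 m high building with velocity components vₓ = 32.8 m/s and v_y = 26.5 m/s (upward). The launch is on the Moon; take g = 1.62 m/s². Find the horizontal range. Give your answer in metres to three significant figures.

The projectile lands when y = 38.5 + (26.50) t − ½·1.62·t² = 0. Positive root: t = (26.50 + √(26.50² + 2·1.62·38.5)) / 1.62 = (26.50 + 28.76) / 1.62 = 34.11 s.
Horizontal distance: R = vₓ t = 32.80 × 34.11 = 1119 m.

1120 m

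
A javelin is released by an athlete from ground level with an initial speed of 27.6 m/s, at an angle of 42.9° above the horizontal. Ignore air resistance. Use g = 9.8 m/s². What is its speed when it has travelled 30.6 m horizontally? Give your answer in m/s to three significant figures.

20.6 m/s

vₓ = 27.60 cos 42.9° = 20.22 m/s; v_y0 = 27.60 sin 42.9° = 18.79 m/s.
At x = 30.6 m, t = x/vₓ = 30.6/20.22 = 1.513 s.
Vertical velocity there: v_y = v_y0 − g t = 18.79 − 9.80 × 1.513 = 3.956 m/s.
Speed: √(vₓ² + v_y²) = √(20.22² + 3.956²) = 20.60 m/s.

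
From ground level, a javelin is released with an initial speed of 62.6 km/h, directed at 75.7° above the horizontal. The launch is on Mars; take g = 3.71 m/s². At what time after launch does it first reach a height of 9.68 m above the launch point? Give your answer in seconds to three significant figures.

0.616 s

Convert: 62.6 km/h = 62.6/3.6 = 17.39 m/s.
Components: vₓ = 17.39 cos 75.7° = 4.295 m/s, v_y0 = 17.39 sin 75.7° = 16.85 m/s.
Set y = v_y0 t − ½ g t² = 9.68: 1.855 t² − 16.85 t + 9.68 = 0.
Quadratic formula: t = (16.85 ± √212.10) / 3.71 = (16.85 ± 14.56) / 3.71 → t = 0.6163 s or 8.467 s.
The first (ascending) time is 0.6163 s.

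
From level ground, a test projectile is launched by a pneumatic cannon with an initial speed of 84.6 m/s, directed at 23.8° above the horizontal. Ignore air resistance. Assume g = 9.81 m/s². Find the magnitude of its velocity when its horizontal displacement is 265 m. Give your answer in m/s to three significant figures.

77.4 m/s

vₓ = 84.60 cos 23.8° = 77.41 m/s; v_y0 = 84.60 sin 23.8° = 34.14 m/s.
x = vₓ t ⇒ t = 265/77.41 = 3.424 s.
Vertical velocity there: v_y = v_y0 − g t = 34.14 − 9.81 × 3.424 = 0.5551 m/s.
Speed: √(vₓ² + v_y²) = √(77.41² + 0.5551²) = 77.41 m/s.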